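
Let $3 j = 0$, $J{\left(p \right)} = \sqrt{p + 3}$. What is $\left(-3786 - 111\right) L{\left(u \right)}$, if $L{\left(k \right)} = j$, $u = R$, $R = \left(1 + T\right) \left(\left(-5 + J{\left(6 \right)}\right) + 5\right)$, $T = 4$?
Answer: $0$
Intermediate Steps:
$J{\left(p \right)} = \sqrt{3 + p}$
$j = 0$ ($j = \frac{1}{3} \cdot 0 = 0$)
$R = 15$ ($R = \left(1 + 4\right) \left(\left(-5 + \sqrt{3 + 6}\right) + 5\right) = 5 \left(\left(-5 + \sqrt{9}\right) + 5\right) = 5 \left(\left(-5 + 3\right) + 5\right) = 5 \left(-2 + 5\right) = 5 \cdot 3 = 15$)
$u = 15$
$L{\left(k \right)} = 0$
$\left(-3786 - 111\right) L{\left(u \right)} = \left(-3786 - 111\right) 0 = \left(-3897\right) 0 = 0$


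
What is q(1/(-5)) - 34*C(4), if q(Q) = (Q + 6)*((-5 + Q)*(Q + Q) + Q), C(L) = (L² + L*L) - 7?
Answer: -104887/125 ≈ -839.10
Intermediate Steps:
C(L) = -7 + 2*L² (C(L) = (L² + L²) - 7 = 2*L² - 7 = -7 + 2*L²)
q(Q) = (6 + Q)*(Q + 2*Q*(-5 + Q)) (q(Q) = (6 + Q)*((-5 + Q)*(2*Q) + Q) = (6 + Q)*(2*Q*(-5 + Q) + Q) = (6 + Q)*(Q + 2*Q*(-5 + Q)))
q(1/(-5)) - 34*C(4) = (-54 + 2*(1/(-5))² + 3/(-5))/(-5) - 34*(-7 + 2*4²) = -(-54 + 2*(-⅕)² + 3*(-⅕))/5 - 34*(-7 + 2*16) = -(-54 + 2*(1/25) - ⅗)/5 - 34*(-7 + 32) = -(-54 + 2/25 - ⅗)/5 - 34*25 = -⅕*(-1363/25) - 850 = 1363/125 - 850 = -104887/125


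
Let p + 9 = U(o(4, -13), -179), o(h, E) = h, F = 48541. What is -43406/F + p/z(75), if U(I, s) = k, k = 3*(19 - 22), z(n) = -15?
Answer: 74216/242705 ≈ 0.30579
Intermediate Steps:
k = -9 (k = 3*(-3) = -9)
U(I, s) = -9
p = -18 (p = -9 - 9 = -18)
-43406/F + p/z(75) = -43406/48541 - 18/(-15) = -43406*1/48541 - 18*(-1/15) = -43406/48541 + 6/5 = 74216/242705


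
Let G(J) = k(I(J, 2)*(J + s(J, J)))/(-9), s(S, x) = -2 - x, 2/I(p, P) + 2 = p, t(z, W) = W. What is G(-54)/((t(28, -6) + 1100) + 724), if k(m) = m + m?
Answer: -1/114534 ≈ -8.7310e-6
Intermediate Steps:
I(p, P) = 2/(-2 + p)
k(m) = 2*m
G(J) = 8/(9*(-2 + J)) (G(J) = (2*((2/(-2 + J))*(J + (-2 - J))))/(-9) = (2*((2/(-2 + J))*(-2)))*(-⅑) = (2*(-4/(-2 + J)))*(-⅑) = -8/(-2 + J)*(-⅑) = 8/(9*(-2 + J)))
G(-54)/((t(28, -6) + 1100) + 724) = (8/(9*(-2 - 54)))/((-6 + 1100) + 724) = ((8/9)/(-56))/(1094 + 724) = ((8/9)*(-1/56))/1818 = -1/63*1/1818 = -1/114534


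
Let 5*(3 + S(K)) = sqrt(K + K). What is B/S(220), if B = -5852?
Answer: -87780/43 - 11704*sqrt(110)/43 ≈ -4896.1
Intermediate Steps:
S(K) = -3 + sqrt(2)*sqrt(K)/5 (S(K) = -3 + sqrt(K + K)/5 = -3 + sqrt(2*K)/5 = -3 + (sqrt(2)*sqrt(K))/5 = -3 + sqrt(2)*sqrt(K)/5)
B/S(220) = -5852/(-3 + sqrt(2)*sqrt(220)/5) = -5852/(-3 + sqrt(2)*(2*sqrt(55))/5) = -5852/(-3 + 2*sqrt(110)/5)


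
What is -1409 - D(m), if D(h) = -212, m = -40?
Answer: -1197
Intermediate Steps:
-1409 - D(m) = -1409 - 1*(-212) = -1409 + 212 = -1197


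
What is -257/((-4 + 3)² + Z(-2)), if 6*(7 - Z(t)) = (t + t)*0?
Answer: -257/8 ≈ -32.125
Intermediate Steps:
Z(t) = 7 (Z(t) = 7 - (t + t)*0/6 = 7 - 2*t*0/6 = 7 - ⅙*0 = 7 + 0 = 7)
-257/((-4 + 3)² + Z(-2)) = -257/((-4 + 3)² + 7) = -257/((-1)² + 7) = -257/(1 + 7) = -257/8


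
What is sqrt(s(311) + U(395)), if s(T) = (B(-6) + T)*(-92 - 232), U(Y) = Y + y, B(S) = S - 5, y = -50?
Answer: I*sqrt(96855) ≈ 311.22*I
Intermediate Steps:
B(S) = -5 + S
U(Y) = -50 + Y (U(Y) = Y - 50 = -50 + Y)
s(T) = 3564 - 324*T (s(T) = ((-5 - 6) + T)*(-92 - 232) = (-11 + T)*(-324) = 3564 - 324*T)
sqrt(s(311) + U(395)) = sqrt((3564 - 324*311) + (-50 + 395)) = sqrt((3564 - 100764) + 345) = sqrt(-97200 + 345) = sqrt(-96855) = I*sqrt(96855)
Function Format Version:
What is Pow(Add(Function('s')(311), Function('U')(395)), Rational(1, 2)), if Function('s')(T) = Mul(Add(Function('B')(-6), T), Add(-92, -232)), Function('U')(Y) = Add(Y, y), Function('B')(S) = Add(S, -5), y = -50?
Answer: Mul(I, Pow(96855, Rational(1, 2))) ≈ Mul(311.22, I)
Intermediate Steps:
Function('B')(S) = Add(-5, S)
Function('U')(Y) = Add(-50, Y) (Function('U')(Y) = Add(Y, -50) = Add(-50, Y))
Function('s')(T) = Add(3564, Mul(-324, T)) (Function('s')(T) = Mul(Add(Add(-5, -6), T), Add(-92, -232)) = Mul(Add(-11, T), -324) = Add(3564, Mul(-324, T)))
Pow(Add(Function('s')(311), Function('U')(395)), Rational(1, 2)) = Pow(Add(Add(3564, Mul(-324, 311)), Add(-50, 395)), Rational(1, 2)) = Pow(Add(Add(3564, -100764), 345), Rational(1, 2)) = Pow(Add(-97200, 345), Rational(1, 2)) = Pow(-96855, Rational(1, 2)) = Mul(I, Pow(96855, Rational(1, 2)))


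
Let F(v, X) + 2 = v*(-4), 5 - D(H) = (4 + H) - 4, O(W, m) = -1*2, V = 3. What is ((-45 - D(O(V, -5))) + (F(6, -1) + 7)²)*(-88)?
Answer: -27192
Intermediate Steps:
O(W, m) = -2
D(H) = 5 - H (D(H) = 5 - ((4 + H) - 4) = 5 - H)
F(v, X) = -2 - 4*v (F(v, X) = -2 + v*(-4) = -2 - 4*v)
((-45 - D(O(V, -5))) + (F(6, -1) + 7)²)*(-88) = ((-45 - (5 - 1*(-2))) + ((-2 - 4*6) + 7)²)*(-88) = ((-45 - (5 + 2)) + ((-2 - 24) + 7)²)*(-88) = ((-45 - 1*7) + (-26 + 7)²)*(-88) = ((-45 - 7) + (-19)²)*(-88) = (-52 + 361)*(-88) = 309*(-88) = -27192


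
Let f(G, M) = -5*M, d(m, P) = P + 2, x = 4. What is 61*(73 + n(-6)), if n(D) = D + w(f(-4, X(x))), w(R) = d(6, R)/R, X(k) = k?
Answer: 41419/10 ≈ 4141.9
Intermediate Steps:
d(m, P) = 2 + P
w(R) = (2 + R)/R
n(D) = 9/10 + D (n(D) = D + (2 - 5*4)/((-5*4)) = D + (2 - 20)/(-20) = D - 1/20*(-18) = D + 9/10 = 9/10 + D)
61*(73 + n(-6)) = 61*(73 + (9/10 - 6)) = 61*(73 - 51/10) = 61*(679/10) = 41419/10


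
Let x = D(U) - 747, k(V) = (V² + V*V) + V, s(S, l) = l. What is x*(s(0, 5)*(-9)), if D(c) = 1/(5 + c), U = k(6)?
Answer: 2790000/83 ≈ 33614.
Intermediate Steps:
k(V) = V + 2*V² (k(V) = (V² + V²) + V = 2*V² + V = V + 2*V²)
U = 78 (U = 6*(1 + 2*6) = 6*(1 + 12) = 6*13 = 78)
x = -62000/83 (x = 1/(5 + 78) - 747 = 1/83 - 747 = -62000/83 ≈ -746.99)
x*(s(0, 5)*(-9)) = -310000*(-9)/83 = -62000/83*(-45) = 2790000/83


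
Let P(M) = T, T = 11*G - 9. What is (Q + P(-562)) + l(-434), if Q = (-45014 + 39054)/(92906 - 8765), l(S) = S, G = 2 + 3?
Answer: -32652668/84141 ≈ -388.07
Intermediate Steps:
G = 5
Q = -5960/84141 ≈ -0.070833
T = 46 (T = 11*5 - 9 = 55 - 9 = 46)
P(M) = 46
(Q + P(-562)) + l(-434) = (-5960/84141 + 46) - 434 = 3864526/84141 - 434 = -32652668/84141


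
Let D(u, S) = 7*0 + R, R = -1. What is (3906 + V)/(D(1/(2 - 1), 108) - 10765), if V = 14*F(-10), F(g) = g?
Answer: -269/769 ≈ -0.34980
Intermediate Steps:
D(u, S) = -1 (D(u, S) = 7*0 - 1 = 0 - 1 = -1)
V = -140 (V = 14*(-10) = -140)
(3906 + V)/(D(1/(2 - 1), 108) - 10765) = (3906 - 140)/(-1 - 10765) = 3766/(-10766) = 3766*(-1/10766) = -269/769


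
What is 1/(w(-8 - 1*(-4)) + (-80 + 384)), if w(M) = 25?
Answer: 1/329 ≈ 0.0030395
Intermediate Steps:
1/(w(-8 - 1*(-4)) + (-80 + 384)) = 1/(25 + (-80 + 384)) = 1/(25 + 304) = 1/329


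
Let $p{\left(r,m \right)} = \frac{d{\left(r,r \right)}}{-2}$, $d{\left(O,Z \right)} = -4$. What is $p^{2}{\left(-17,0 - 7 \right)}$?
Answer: $4$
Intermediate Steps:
$p{\left(r,m \right)} = 2$ ($p{\left(r,m \right)} = - \frac{4}{-2} = \left(-4\right) \left(- \frac{1}{2}\right) = 2$)
$p^{2}{\left(-17,0 - 7 \right)} = 2^{2} = 4$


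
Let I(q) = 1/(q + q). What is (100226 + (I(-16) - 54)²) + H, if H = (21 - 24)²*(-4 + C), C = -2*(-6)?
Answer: 105694593/1024 ≈ 1.0322e+5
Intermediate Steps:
C = 12
I(q) = 1/(2*q)
H = 72 (H = (21 - 24)²*(-4 + 12) = (-3)²*8 = 9*8 = 72)
(100226 + (I(-16) - 54)²) + H = (100226 + ((½)/(-16) - 54)²) + 72 = (100226 + ((½)*(-1/16) - 54)²) + 72 = (100226 + (-1/32 - 54)²) + 72 = (100226 + (-1729/32)²) + 72 = (100226 + 2989441/1024) + 72 = 105620865/1024 + 72 = 105694593/1024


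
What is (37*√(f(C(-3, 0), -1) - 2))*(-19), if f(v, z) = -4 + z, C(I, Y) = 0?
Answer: -703*I*√7 ≈ -1860.0*I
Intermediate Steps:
(37*√(f(C(-3, 0), -1) - 2))*(-19) = (37*√((-4 - 1) - 2))*(-19) = (37*√(-5 - 2))*(-19) = (37*√(-7))*(-19) = (37*(I*√7))*(-19) = (37*I*√7)*(-19) = -703*I*√7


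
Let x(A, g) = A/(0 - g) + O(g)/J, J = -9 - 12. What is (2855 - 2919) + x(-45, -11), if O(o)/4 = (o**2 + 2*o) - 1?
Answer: -2863/33 ≈ -86.758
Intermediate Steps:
J = -21
O(o) = -4 + 4*o**2 + 8*o (O(o) = 4*((o**2 + 2*o) - 1) = 4*(-1 + o**2 + 2*o) = -4 + 4*o**2 + 8*o)
x(A, g) = 4/21 - 8*g/21 - 4*g**2/21 - A/g (x(A, g) = A/(0 - g) + (-4 + 4*g**2 + 8*g)/(-21) = A/((-g)) + (-4 + 4*g**2 + 8*g)*(-1/21) = A*(-1/g) + (4/21 - 8*g/21 - 4*g**2/21) = -A/g + (4/21 - 8*g/21 - 4*g**2/21) = 4/21 - 8*g/21 - 4*g**2/21 - A/g)
(2855 - 2919) + x(-45, -11) = (2855 - 2919) + (-1*(-45) + (4/21)*(-11)*(1 - 1*(-11)**2 - 2*(-11)))/(-11) = -64 - (45 + (4/21)*(-11)*(1 - 1*121 + 22))/11 = -64 - (45 + (4/21)*(-11)*(1 - 121 + 22))/11 = -64 - (45 + (4/21)*(-11)*(-98))/11 = -64 - (45 + 616/3)/11 = -64 - 1/11*751/3 = -64 - 751/33 = -2863/33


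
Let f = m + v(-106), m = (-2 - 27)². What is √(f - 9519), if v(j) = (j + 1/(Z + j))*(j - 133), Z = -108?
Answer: √762829322/214 ≈ 129.06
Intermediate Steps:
v(j) = (-133 + j)*(j + 1/(-108 + j)) (v(j) = (j + 1/(-108 + j))*(j - 133) = (j + 1/(-108 + j))*(-133 + j) = (-133 + j)*(j + 1/(-108 + j)))
m = 841 (m = (-29)² = 841)
f = 5601689/214 (f = 841 + (-133 + (-106)³ - 241*(-106)² + 14365*(-106))/(-108 - 106) = 841 + (-133 - 1191016 - 241*11236 - 1522690)/(-214) = 841 - (-133 - 1191016 - 2707876 - 1522690)/214 = 841 - 1/214*(-5421715) = 841 + 5421715/214 = 5601689/214 ≈ 26176.)
√(f - 9519) = √(5601689/214 - 9519) = √(3564623/214) = √762829322/214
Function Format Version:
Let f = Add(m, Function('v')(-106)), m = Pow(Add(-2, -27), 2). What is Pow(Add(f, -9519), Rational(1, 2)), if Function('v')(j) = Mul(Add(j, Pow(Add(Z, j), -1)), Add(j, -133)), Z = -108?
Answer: Mul(Rational(1, 214), Pow(762829322, Rational(1, 2))) ≈ 129.06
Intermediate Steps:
Function('v')(j) = Mul(Add(-133, j), Add(j, Pow(Add(-108, j), -1))) (Function('v')(j) = Mul(Add(j, Pow(Add(-108, j), -1)), Add(j, -133)) = Mul(Add(j, Pow(Add(-108, j), -1)), Add(-133, j)) = Mul(Add(-133, j), Add(j, Pow(Add(-108, j), -1))))
m = 841 (m = Pow(-29, 2) = 841)
f = Rational(5601689, 214) (f = Add(841, Mul(Pow(Add(-108, -106), -1), Add(-133, Pow(-106, 3), Mul(-241, Pow(-106, 2)), Mul(14365, -106)))) = Add(841, Mul(Pow(-214, -1), Add(-133, -1191016, Mul(-241, 11236), -1522690))) = Add(841, Mul(Rational(-1, 214), Add(-133, -1191016, -2707876, -1522690))) = Add(841, Mul(Rational(-1, 214), -5421715)) = Add(841, Rational(5421715, 214)) = Rational(5601689, 214) ≈ 26176.)
Pow(Add(f, -9519), Rational(1, 2)) = Pow(Add(Rational(5601689, 214), -9519), Rational(1, 2)) = Pow(Rational(3564623, 214), Rational(1, 2)) = Mul(Rational(1, 214), Pow(762829322, Rational(1, 2)))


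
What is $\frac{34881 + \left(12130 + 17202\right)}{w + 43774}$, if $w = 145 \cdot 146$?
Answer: $\frac{64213}{64944} \approx 0.98874$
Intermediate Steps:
$w = 21170$
$\frac{34881 + \left(12130 + 17202\right)}{w + 43774} = \frac{34881 + \left(12130 + 17202\right)}{21170 + 43774} = \frac{34881 + 29332}{64944} = 64213 \cdot \frac{1}{64944} = \frac{64213}{64944}$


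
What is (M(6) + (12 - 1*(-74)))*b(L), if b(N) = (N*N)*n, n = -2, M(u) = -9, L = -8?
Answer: -9856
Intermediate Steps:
b(N) = -2*N**2 (b(N) = (N*N)*(-2) = N**2*(-2) = -2*N**2)
(M(6) + (12 - 1*(-74)))*b(L) = (-9 + (12 - 1*(-74)))*(-2*(-8)**2) = (-9 + (12 + 74))*(-2*64) = (-9 + 86)*(-128) = 77*(-128) = -9856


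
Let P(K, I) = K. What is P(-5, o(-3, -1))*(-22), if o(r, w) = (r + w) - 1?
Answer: 110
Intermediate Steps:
o(r, w) = -1 + r + w
P(-5, o(-3, -1))*(-22) = -5*(-22) = 110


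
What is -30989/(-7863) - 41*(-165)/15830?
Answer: 108749813/24894258 ≈ 4.3685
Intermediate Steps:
-30989/(-7863) - 41*(-165)/15830 = -30989*(-1/7863) + 6765*(1/15830) = 30989/7863 + 1353/3166 = 108749813/24894258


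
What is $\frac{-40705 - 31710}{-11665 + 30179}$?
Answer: $- \frac{72415}{18514} \approx -3.9114$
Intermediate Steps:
$\frac{-40705 - 31710}{-11665 + 30179} = - \frac{72415}{18514}$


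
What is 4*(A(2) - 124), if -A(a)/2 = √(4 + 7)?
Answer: -496 - 8*√11 ≈ -522.53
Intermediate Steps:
A(a) = -2*√11 (A(a) = -2*√(4 + 7) = -2*√11)
4*(A(2) - 124) = 4*(-2*√11 - 124) = 4*(-124 - 2*√11) = -496 - 8*√11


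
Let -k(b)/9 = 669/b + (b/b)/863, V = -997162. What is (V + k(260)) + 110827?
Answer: -198881045763/224380 ≈ -8.8636e+5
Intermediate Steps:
k(b) = -9/863 - 6021/b (k(b) = -9*(669/b + (b/b)/863) = -9*(669/b + 1*(1/863)) = -9*(669/b + 1/863) = -9*(1/863 + 669/b) = -9/863 - 6021/b)
(V + k(260)) + 110827 = (-997162 + (-9/863 - 6021/260)) + 110827 = (-997162 - 5198463/224380) + 110827 = -223748408023/224380 + 110827 = -198881045763/224380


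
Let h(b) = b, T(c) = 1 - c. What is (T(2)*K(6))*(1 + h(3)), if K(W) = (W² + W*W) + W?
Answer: -312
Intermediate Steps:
K(W) = W + 2*W² (K(W) = (W² + W²) + W = 2*W² + W = W + 2*W²)
(T(2)*K(6))*(1 + h(3)) = ((1 - 1*2)*(6*(1 + 2*6)))*(1 + 3) = ((1 - 2)*(6*(1 + 12)))*4 = -6*13*4 = -1*78*4 = -78*4 = -312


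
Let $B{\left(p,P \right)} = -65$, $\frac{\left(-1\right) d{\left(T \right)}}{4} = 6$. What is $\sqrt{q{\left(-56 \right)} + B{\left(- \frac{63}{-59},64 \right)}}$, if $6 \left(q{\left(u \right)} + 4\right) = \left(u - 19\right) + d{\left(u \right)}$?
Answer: $\frac{3 i \sqrt{38}}{2} \approx 9.2466 i$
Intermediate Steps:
$d{\left(T \right)} = -24$ ($d{\left(T \right)} = \left(-4\right) 6 = -24$)
$q{\left(u \right)} = - \frac{67}{6} + \frac{u}{6}$ ($q{\left(u \right)} = -4 + \frac{\left(u - 19\right) - 24}{6} = -4 + \frac{\left(-19 + u\right) - 24}{6} = -4 + \frac{-43 + u}{6} = -4 + \left(- \frac{43}{6} + \frac{u}{6}\right) = - \frac{67}{6} + \frac{u}{6}$)
$\sqrt{q{\left(-56 \right)} + B{\left(- \frac{63}{-59},64 \right)}} = \sqrt{\left(- \frac{67}{6} + \frac{1}{6} \left(-56\right)\right) - 65} = \sqrt{\left(- \frac{67}{6} - \frac{28}{3}\right) - 65} = \sqrt{- \frac{41}{2} - 65} = \sqrt{- \frac{171}{2}} = \frac{3 i \sqrt{38}}{2}$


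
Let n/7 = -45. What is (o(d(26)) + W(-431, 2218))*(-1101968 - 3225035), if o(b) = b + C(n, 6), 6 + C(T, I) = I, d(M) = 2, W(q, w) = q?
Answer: 1856284287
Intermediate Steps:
n = -315 (n = 7*(-45) = -315)
C(T, I) = -6 + I
o(b) = b (o(b) = b + (-6 + 6) = b + 0 = b)
(o(d(26)) + W(-431, 2218))*(-1101968 - 3225035) = (2 - 431)*(-1101968 - 3225035) = -429*(-4327003) = 1856284287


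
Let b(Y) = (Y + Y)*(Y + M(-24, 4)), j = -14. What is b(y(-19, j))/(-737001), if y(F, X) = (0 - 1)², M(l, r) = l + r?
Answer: 38/737001 ≈ 5.1560e-5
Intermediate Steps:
y(F, X) = 1 (y(F, X) = (-1)² = 1)
b(Y) = 2*Y*(-20 + Y) (b(Y) = (Y + Y)*(Y + (-24 + 4)) = (2*Y)*(Y - 20) = (2*Y)*(-20 + Y) = 2*Y*(-20 + Y))
b(y(-19, j))/(-737001) = (2*1*(-20 + 1))/(-737001) = (2*1*(-19))*(-1/737001) = -38*(-1/737001) = 38/737001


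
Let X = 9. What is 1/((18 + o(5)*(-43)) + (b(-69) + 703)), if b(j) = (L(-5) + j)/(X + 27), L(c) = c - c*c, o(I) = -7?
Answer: 4/4077 ≈ 0.00098111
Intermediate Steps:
L(c) = c - c²
b(j) = -⅚ + j/36 (b(j) = (-5*(1 - 1*(-5)) + j)/(9 + 27) = (-5*(1 + 5) + j)/36 = (-5*6 + j)*(1/36) = (-30 + j)*(1/36) = -⅚ + j/36)
1/((18 + o(5)*(-43)) + (b(-69) + 703)) = 1/((18 - 7*(-43)) + ((-⅚ + (1/36)*(-69)) + 703)) = 1/((18 + 301) + ((-⅚ - 23/12) + 703)) = 1/(319 + (-11/4 + 703)) = 1/(319 + 2801/4) = 1/(4077/4) = 4/4077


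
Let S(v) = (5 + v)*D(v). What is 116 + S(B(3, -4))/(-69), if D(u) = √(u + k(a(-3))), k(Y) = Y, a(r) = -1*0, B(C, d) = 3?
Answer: 116 - 8*√3/69 ≈ 115.80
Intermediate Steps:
a(r) = 0
D(u) = √u (D(u) = √(u + 0) = √u)
S(v) = √v*(5 + v) (S(v) = (5 + v)*√v = √v*(5 + v))
116 + S(B(3, -4))/(-69) = 116 + (√3*(5 + 3))/(-69) = 116 - √3*8/69 = 116 - 8*√3/69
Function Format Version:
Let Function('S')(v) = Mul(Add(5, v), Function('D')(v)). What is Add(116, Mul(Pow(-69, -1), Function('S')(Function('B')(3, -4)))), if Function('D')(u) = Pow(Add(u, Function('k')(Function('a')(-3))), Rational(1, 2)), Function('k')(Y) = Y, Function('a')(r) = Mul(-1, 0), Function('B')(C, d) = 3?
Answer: Add(116, Mul(Rational(-8, 69), Pow(3, Rational(1, 2)))) ≈ 115.80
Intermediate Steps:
Function('a')(r) = 0
Function('D')(u) = Pow(u, Rational(1, 2)) (Function('D')(u) = Pow(Add(u, 0), Rational(1, 2)) = Pow(u, Rational(1, 2)))
Function('S')(v) = Mul(Pow(v, Rational(1, 2)), Add(5, v)) (Function('S')(v) = Mul(Add(5, v), Pow(v, Rational(1, 2))) = Mul(Pow(v, Rational(1, 2)), Add(5, v)))
Add(116, Mul(Pow(-69, -1), Function('S')(Function('B')(3, -4)))) = Add(116, Mul(Pow(-69, -1), Mul(Pow(3, Rational(1, 2)), Add(5, 3)))) = Add(116, Mul(Rational(-1, 69), Mul(Pow(3, Rational(1, 2)), 8))) = Add(116, Mul(Rational(-1, 69), Mul(8, Pow(3, Rational(1, 2))))) = Add(116, Mul(Rational(-8, 69), Pow(3, Rational(1, 2))))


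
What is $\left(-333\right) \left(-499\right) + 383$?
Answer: $166550$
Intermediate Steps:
$\left(-333\right) \left(-499\right) + 383 = 166167 + 383 = 166550$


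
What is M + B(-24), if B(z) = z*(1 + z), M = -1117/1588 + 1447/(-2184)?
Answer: 477426155/867048 ≈ 550.63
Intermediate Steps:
M = -1184341/867048 (M = -1117*1/1588 + 1447*(-1/2184) = -1117/1588 - 1447/2184 = -1184341/867048 ≈ -1.3659)
M + B(-24) = -1184341/867048 - 24*(1 - 24) = -1184341/867048 - 24*(-23) = -1184341/867048 + 552 = 477426155/867048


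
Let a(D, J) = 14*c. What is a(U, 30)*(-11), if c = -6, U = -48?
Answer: 924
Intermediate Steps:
a(D, J) = -84 (a(D, J) = 14*(-6) = -84)
a(U, 30)*(-11) = -84*(-11) = 924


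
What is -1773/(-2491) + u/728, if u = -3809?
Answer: -630575/139496 ≈ -4.5204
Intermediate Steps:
-1773/(-2491) + u/728 = -1773/(-2491) - 3809/728 = -1773*(-1/2491) - 3809*1/728 = 1773/2491 - 293/56 = -630575/139496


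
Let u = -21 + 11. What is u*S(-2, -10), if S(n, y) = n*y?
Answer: -200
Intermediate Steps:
u = -10
u*S(-2, -10) = -(-20)*(-10) = -10*20 = -200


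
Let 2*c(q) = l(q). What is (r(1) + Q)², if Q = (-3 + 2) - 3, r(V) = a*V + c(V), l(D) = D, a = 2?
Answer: 9/4 ≈ 2.2500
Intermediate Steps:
c(q) = q/2
r(V) = 5*V/2 (r(V) = 2*V + V/2 = 5*V/2)
Q = -4 (Q = -1 - 3 = -4)
(r(1) + Q)² = ((5/2)*1 - 4)² = (5/2 - 4)² = (-3/2)² = 9/4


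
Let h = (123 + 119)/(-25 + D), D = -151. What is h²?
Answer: 121/64 ≈ 1.8906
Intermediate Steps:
h = -11/8 (h = (123 + 119)/(-25 - 151) = 242/(-176) = 242*(-1/176) = -11/8 ≈ -1.3750)
h² = (-11/8)² = 121/64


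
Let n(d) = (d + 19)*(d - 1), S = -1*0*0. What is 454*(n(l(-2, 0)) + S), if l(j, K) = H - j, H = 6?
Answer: 85806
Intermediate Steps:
S = 0 (S = 0*0 = 0)
l(j, K) = 6 - j
n(d) = (-1 + d)*(19 + d) (n(d) = (19 + d)*(-1 + d) = (-1 + d)*(19 + d))
454*(n(l(-2, 0)) + S) = 454*((-19 + (6 - 1*(-2))**2 + 18*(6 - 1*(-2))) + 0) = 454*((-19 + (6 + 2)**2 + 18*(6 + 2)) + 0) = 454*((-19 + 8**2 + 18*8) + 0) = 454*((-19 + 64 + 144) + 0) = 454*(189 + 0) = 454*189 = 85806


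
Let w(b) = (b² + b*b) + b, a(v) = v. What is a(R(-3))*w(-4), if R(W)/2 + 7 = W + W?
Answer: -728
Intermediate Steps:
R(W) = -14 + 4*W (R(W) = -14 + 2*(W + W) = -14 + 2*(2*W) = -14 + 4*W)
w(b) = b + 2*b² (w(b) = (b² + b²) + b = 2*b² + b = b + 2*b²)
a(R(-3))*w(-4) = (-14 + 4*(-3))*(-4*(1 + 2*(-4))) = (-14 - 12)*(-4*(1 - 8)) = -(-104)*(-7) = -26*28 = -728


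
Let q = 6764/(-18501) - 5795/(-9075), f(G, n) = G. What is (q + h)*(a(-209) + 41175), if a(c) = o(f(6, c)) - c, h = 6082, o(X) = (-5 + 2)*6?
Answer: 2816177421962138/11193105 ≈ 2.5160e+8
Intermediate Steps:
q = 3055333/11193105 (q = 6764*(-1/18501) - 5795*(-1/9075) = -6764/18501 + 1159/1815 = 3055333/11193105 ≈ 0.27297)
o(X) = -18 (o(X) = -3*6 = -18)
a(c) = -18 - c
(q + h)*(a(-209) + 41175) = (3055333/11193105 + 6082)*((-18 - 1*(-209)) + 41175) = 68079519943*((-18 + 209) + 41175)/11193105 = 68079519943*(191 + 41175)/11193105 = (68079519943/11193105)*41366 = 2816177421962138/11193105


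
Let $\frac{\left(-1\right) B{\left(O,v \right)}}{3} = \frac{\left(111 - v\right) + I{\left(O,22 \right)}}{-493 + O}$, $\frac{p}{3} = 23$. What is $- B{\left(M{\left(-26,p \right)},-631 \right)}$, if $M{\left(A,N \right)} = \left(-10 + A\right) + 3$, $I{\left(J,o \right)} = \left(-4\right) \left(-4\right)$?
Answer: $- \frac{1137}{263} \approx -4.3232$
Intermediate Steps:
$I{\left(J,o \right)} = 16$
$p = 69$ ($p = 3 \cdot 23 = 69$)
$M{\left(A,N \right)} = -7 + A$
$B{\left(O,v \right)} = - \frac{3 \left(127 - v\right)}{-493 + O}$ ($B{\left(O,v \right)} = - 3 \frac{\left(111 - v\right) + 16}{-493 + O} = - 3 \frac{127 - v}{-493 + O} = - \frac{3 \left(127 - v\right)}{-493 + O}$)
$- B{\left(M{\left(-26,p \right)},-631 \right)} = - \frac{3 \left(-127 - 631\right)}{-493 - 33} = - \frac{3 \left(-758\right)}{-493 - 33} = - \frac{3 \left(-758\right)}{-526} = - \frac{3 \left(-1\right) \left(-758\right)}{526} = \left(-1\right) \frac{1137}{263} = - \frac{1137}{263}$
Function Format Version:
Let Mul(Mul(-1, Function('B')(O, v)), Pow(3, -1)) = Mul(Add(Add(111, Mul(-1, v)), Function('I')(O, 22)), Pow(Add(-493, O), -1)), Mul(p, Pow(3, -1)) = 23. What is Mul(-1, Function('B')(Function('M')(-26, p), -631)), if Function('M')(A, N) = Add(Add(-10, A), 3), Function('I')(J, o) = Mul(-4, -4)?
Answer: Rational(-1137, 263) ≈ -4.3232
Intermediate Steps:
Function('I')(J, o) = 16
p = 69 (p = Mul(3, 23) = 69)
Function('M')(A, N) = Add(-7, A)
Function('B')(O, v) = Mul(-3, Pow(Add(-493, O), -1), Add(127, Mul(-1, v))) (Function('B')(O, v) = Mul(-3, Mul(Add(Add(111, Mul(-1, v)), 16), Pow(Add(-493, O), -1))) = Mul(-3, Mul(Add(127, Mul(-1, v)), Pow(Add(-493, O), -1))) = Mul(-3, Mul(Pow(Add(-493, O), -1), Add(127, Mul(-1, v)))) = Mul(-3, Pow(Add(-493, O), -1), Add(127, Mul(-1, v))))
Mul(-1, Function('B')(Function('M')(-26, p), -631)) = Mul(-1, Mul(3, Pow(Add(-493, Add(-7, -26)), -1), Add(-127, -631))) = Mul(-1, Mul(3, Pow(Add(-493, -33), -1), -758)) = Mul(-1, Mul(3, Pow(-526, -1), -758)) = Mul(-1, Mul(3, Rational(-1, 526), -758)) = Mul(-1, Rational(1137, 263)) = Rational(-1137, 263)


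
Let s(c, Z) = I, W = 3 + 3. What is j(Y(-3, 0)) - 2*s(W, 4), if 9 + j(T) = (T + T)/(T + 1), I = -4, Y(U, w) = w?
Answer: -1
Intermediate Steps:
W = 6
j(T) = -9 + 2*T/(1 + T) (j(T) = -9 + (T + T)/(T + 1) = -9 + (2*T)/(1 + T) = -9 + 2*T/(1 + T))
s(c, Z) = -4
j(Y(-3, 0)) - 2*s(W, 4) = (-9 - 7*0)/(1 + 0) - 2*(-4) = (-9 + 0)/1 + 8 = 1*(-9) + 8 = -9 + 8 = -1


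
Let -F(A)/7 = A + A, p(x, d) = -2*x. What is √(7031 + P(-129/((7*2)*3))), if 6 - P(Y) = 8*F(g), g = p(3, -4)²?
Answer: √11069 ≈ 105.21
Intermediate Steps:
g = 36 (g = (-2*3)² = (-6)² = 36)
F(A) = -14*A (F(A) = -7*(A + A) = -14*A)
P(Y) = 4038 (P(Y) = 6 - 8*(-14*36) = 6 - 8*(-504) = 6 - 1*(-4032) = 6 + 4032 = 4038)
√(7031 + P(-129/((7*2)*3))) = √(7031 + 4038) = √11069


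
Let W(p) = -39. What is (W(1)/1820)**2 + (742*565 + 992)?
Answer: 8236351209/19600 ≈ 4.2022e+5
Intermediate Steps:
(W(1)/1820)**2 + (742*565 + 992) = (-39/1820)**2 + (742*565 + 992) = (-39*1/1820)**2 + (419230 + 992) = (-3/140)**2 + 420222 = 9/19600 + 420222 = 8236351209/19600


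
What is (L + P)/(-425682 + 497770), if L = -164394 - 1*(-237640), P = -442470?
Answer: -46153/9011 ≈ -5.1218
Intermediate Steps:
L = 73246 (L = -164394 + 237640 = 73246)
(L + P)/(-425682 + 497770) = (73246 - 442470)/(-425682 + 497770) = -369224/72088 = -369224*1/72088 = -46153/9011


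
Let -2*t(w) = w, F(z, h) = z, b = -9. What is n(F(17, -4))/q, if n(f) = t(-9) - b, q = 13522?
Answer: 27/27044 ≈ 0.00099837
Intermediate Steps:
t(w) = -w/2
n(f) = 27/2 (n(f) = -1/2*(-9) - 1*(-9) = 9/2 + 9 = 27/2)
n(F(17, -4))/q = (27/2)/13522 = (27/2)*(1/13522) = 27/27044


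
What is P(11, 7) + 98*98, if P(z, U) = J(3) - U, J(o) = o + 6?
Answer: 9606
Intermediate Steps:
J(o) = 6 + o
P(z, U) = 9 - U (P(z, U) = (6 + 3) - U = 9 - U)
P(11, 7) + 98*98 = (9 - 1*7) + 98*98 = (9 - 7) + 9604 = 2 + 9604 = 9606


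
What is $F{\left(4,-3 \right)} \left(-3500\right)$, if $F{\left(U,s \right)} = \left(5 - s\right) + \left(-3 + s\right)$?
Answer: $-7000$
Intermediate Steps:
$F{\left(U,s \right)} = 2$
$F{\left(4,-3 \right)} \left(-3500\right) = 2 \left(-3500\right) = -7000$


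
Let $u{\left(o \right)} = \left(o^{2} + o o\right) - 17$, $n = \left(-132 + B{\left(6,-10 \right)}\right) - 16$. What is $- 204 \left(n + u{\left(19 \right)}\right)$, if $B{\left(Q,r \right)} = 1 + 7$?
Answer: $-115260$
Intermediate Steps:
$B{\left(Q,r \right)} = 8$
$n = -140$ ($n = \left(-132 + 8\right) - 16 = -124 - 16 = -140$)
$u{\left(o \right)} = -17 + 2 o^{2}$ ($u{\left(o \right)} = \left(o^{2} + o^{2}\right) - 17 = 2 o^{2} - 17 = -17 + 2 o^{2}$)
$- 204 \left(n + u{\left(19 \right)}\right) = - 204 \left(-140 - \left(17 - 2 \cdot 19^{2}\right)\right) = - 204 \left(-140 + \left(-17 + 2 \cdot 361\right)\right) = - 204 \left(-140 + \left(-17 + 722\right)\right) = - 204 \left(-140 + 705\right) = \left(-204\right) 565 = -115260$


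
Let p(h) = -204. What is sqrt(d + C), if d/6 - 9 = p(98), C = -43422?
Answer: 4*I*sqrt(2787) ≈ 211.17*I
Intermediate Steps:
d = -1170 (d = 54 + 6*(-204) = 54 - 1224 = -1170)
sqrt(d + C) = sqrt(-1170 - 43422) = sqrt(-44592) = 4*I*sqrt(2787)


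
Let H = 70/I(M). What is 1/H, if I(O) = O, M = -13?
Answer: -13/70 ≈ -0.18571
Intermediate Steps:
H = -70/13 (H = 70/(-13) = 70*(-1/13) = -70/13 ≈ -5.3846)
1/H = 1/(-70/13) = -13/70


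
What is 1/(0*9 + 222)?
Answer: 1/222 ≈ 0.0045045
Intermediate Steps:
1/(0*9 + 222) = 1/(0 + 222) = 1/222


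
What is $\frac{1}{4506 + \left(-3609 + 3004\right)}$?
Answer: $\frac{1}{3901} \approx 0.00025634$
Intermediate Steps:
$\frac{1}{4506 + \left(-3609 + 3004\right)} = \frac{1}{4506 - 605} = \frac{1}{3901}$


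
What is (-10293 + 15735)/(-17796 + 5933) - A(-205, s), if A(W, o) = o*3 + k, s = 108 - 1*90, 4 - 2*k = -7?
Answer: -1422581/23726 ≈ -59.959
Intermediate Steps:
k = 11/2 (k = 2 - 1/2*(-7) = 2 + 7/2 = 11/2 ≈ 5.5000)
s = 18 (s = 108 - 90 = 18)
A(W, o) = 11/2 + 3*o (A(W, o) = o*3 + 11/2 = 3*o + 11/2 = 11/2 + 3*o)
(-10293 + 15735)/(-17796 + 5933) - A(-205, s) = (-10293 + 15735)/(-17796 + 5933) - (11/2 + 3*18) = 5442/(-11863) - (11/2 + 54) = 5442*(-1/11863) - 1*119/2 = -5442/11863 - 119/2 = -1422581/23726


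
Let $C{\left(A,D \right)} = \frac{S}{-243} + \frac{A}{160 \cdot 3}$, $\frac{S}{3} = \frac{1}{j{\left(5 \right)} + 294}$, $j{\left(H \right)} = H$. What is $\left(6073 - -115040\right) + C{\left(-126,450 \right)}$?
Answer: $\frac{234658351081}{1937520} \approx 1.2111 \cdot 10^{5}$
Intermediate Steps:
$S = \frac{3}{299}$ ($S = \frac{3}{5 + 294} = \frac{3}{299} \approx 0.010033$)
$C{\left(A,D \right)} = - \frac{1}{24219} + \frac{A}{480}$ ($C{\left(A,D \right)} = \frac{3}{299 \left(-243\right)} + \frac{A}{160 \cdot 3} = \frac{3}{299} \left(- \frac{1}{243}\right) + \frac{A}{480} = - \frac{1}{24219} + A \frac{1}{480} = - \frac{1}{24219} + \frac{A}{480}$)
$\left(6073 - -115040\right) + C{\left(-126,450 \right)} = \left(6073 - -115040\right) + \left(- \frac{1}{24219} + \frac{1}{480} \left(-126\right)\right) = \left(6073 + 115040\right) - \frac{508679}{1937520} = 121113 - \frac{508679}{1937520} = \frac{234658351081}{1937520}$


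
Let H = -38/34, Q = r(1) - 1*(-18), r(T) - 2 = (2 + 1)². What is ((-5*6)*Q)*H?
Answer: 16530/17 ≈ 972.35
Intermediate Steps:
r(T) = 11 (r(T) = 2 + (2 + 1)² = 2 + 3² = 2 + 9 = 11)
Q = 29 (Q = 11 - 1*(-18) = 11 + 18 = 29)
H = -19/17 (H = -38*1/34 = -19/17 ≈ -1.1176)
((-5*6)*Q)*H = (-5*6*29)*(-19/17) = -30*29*(-19/17) = -870*(-19/17) = 16530/17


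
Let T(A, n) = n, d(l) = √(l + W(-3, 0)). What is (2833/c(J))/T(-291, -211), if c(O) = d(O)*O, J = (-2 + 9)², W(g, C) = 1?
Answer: -2833*√2/103390 ≈ -0.038751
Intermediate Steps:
d(l) = √(1 + l) (d(l) = √(l + 1) = √(1 + l))
J = 49 (J = 7² = 49)
c(O) = O*√(1 + O) (c(O) = √(1 + O)*O = O*√(1 + O))
(2833/c(J))/T(-291, -211) = (2833/((49*√(1 + 49))))/(-211) = (2833/((49*√50)))*(-1/211) = (2833/((49*(5*√2))))*(-1/211) = (2833/((245*√2)))*(-1/211) = (2833*(√2/490))*(-1/211) = (2833*√2/490)*(-1/211) = -2833*√2/103390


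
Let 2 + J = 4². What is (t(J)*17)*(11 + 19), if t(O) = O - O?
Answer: 0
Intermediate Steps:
J = 14 (J = -2 + 4² = -2 + 16 = 14)
t(O) = 0
(t(J)*17)*(11 + 19) = (0*17)*(11 + 19) = 0*30 = 0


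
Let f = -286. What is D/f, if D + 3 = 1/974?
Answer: 2921/278564 ≈ 0.010486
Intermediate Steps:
D = -2921/974 (D = -3 + 1/974 = -2921/974 ≈ -2.9990)
D/f = -2921/974/(-286) = -2921/974*(-1/286) = 2921/278564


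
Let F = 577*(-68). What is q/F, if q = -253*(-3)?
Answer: -759/39236 ≈ -0.019344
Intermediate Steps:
q = 759
F = -39236
q/F = 759/(-39236) = 759*(-1/39236) = -759/39236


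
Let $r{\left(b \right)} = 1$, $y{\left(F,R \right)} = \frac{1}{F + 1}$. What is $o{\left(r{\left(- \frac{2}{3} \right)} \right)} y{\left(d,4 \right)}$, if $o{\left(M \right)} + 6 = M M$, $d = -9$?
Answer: $\frac{5}{8} \approx 0.625$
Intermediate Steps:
$y{\left(F,R \right)} = \frac{1}{1 + F}$
$o{\left(M \right)} = -6 + M^{2}$ ($o{\left(M \right)} = -6 + M M = -6 + M^{2}$)
$o{\left(r{\left(- \frac{2}{3} \right)} \right)} y{\left(d,4 \right)} = \frac{-6 + 1^{2}}{1 - 9} = \frac{-6 + 1}{-8} = \left(-5\right) \left(- \frac{1}{8}\right) = \frac{5}{8}$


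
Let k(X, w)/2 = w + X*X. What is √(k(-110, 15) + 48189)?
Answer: √72419 ≈ 269.11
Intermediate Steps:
k(X, w) = 2*w + 2*X² (k(X, w) = 2*(w + X*X) = 2*(w + X²) = 2*w + 2*X²)
√(k(-110, 15) + 48189) = √((2*15 + 2*(-110)²) + 48189) = √((30 + 2*12100) + 48189) = √((30 + 24200) + 48189) = √(24230 + 48189) = √72419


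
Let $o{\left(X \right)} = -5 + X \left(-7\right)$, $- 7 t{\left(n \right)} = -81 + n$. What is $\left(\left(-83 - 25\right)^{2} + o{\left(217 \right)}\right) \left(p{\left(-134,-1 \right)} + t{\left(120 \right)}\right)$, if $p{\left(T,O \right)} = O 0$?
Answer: $- \frac{395460}{7} \approx -56494.0$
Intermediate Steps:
$t{\left(n \right)} = \frac{81}{7} - \frac{n}{7}$ ($t{\left(n \right)} = - \frac{-81 + n}{7} = \frac{81}{7} - \frac{n}{7}$)
$o{\left(X \right)} = -5 - 7 X$
$p{\left(T,O \right)} = 0$
$\left(\left(-83 - 25\right)^{2} + o{\left(217 \right)}\right) \left(p{\left(-134,-1 \right)} + t{\left(120 \right)}\right) = \left(\left(-83 - 25\right)^{2} - 1524\right) \left(0 + \left(\frac{81}{7} - \frac{120}{7}\right)\right) = \left(\left(-83 + \left(-53 + 28\right)\right)^{2} - 1524\right) \left(0 + \left(\frac{81}{7} - \frac{120}{7}\right)\right) = \left(\left(-83 - 25\right)^{2} - 1524\right) \left(0 - \frac{39}{7}\right) = \left(\left(-108\right)^{2} - 1524\right) \left(- \frac{39}{7}\right) = \left(11664 - 1524\right) \left(- \frac{39}{7}\right) = 10140 \left(- \frac{39}{7}\right) = - \frac{395460}{7}$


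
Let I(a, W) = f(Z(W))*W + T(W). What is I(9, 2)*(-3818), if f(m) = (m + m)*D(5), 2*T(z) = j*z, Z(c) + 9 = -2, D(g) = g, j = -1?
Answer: 843778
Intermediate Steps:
Z(c) = -11 (Z(c) = -9 - 2 = -11)
T(z) = -z/2 (T(z) = (-z)/2 = -z/2)
f(m) = 10*m (f(m) = (m + m)*5 = (2*m)*5 = 10*m)
I(a, W) = -221*W/2 (I(a, W) = (10*(-11))*W - W/2 = -110*W - W/2 = -221*W/2)
I(9, 2)*(-3818) = -221/2*2*(-3818) = -221*(-3818) = 843778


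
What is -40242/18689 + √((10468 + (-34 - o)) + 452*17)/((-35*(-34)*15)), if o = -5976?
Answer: -40242/18689 + √24094/17850 ≈ -2.1446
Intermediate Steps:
-40242/18689 + √((10468 + (-34 - o)) + 452*17)/((-35*(-34)*15)) = -40242/18689 + √((10468 + (-34 - 1*(-5976))) + 452*17)/((-35*(-34)*15)) = -40242*1/18689 + √((10468 + (-34 + 5976)) + 7684)/((1190*15)) = -40242/18689 + √((10468 + 5942) + 7684)/17850 = -40242/18689 + √(16410 + 7684)*(1/17850) = -40242/18689 + √24094*(1/17850) = -40242/18689 + √24094/17850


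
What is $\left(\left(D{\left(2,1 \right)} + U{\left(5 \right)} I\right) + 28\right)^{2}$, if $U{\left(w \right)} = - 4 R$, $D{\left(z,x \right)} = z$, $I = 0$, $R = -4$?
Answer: $900$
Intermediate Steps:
$U{\left(w \right)} = 16$ ($U{\left(w \right)} = \left(-4\right) \left(-4\right) = 16$)
$\left(\left(D{\left(2,1 \right)} + U{\left(5 \right)} I\right) + 28\right)^{2} = \left(\left(2 + 16 \cdot 0\right) + 28\right)^{2} = \left(\left(2 + 0\right) + 28\right)^{2} = \left(2 + 28\right)^{2} = 30^{2} = 900$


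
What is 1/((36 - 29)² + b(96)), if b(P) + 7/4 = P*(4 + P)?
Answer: 4/38589 ≈ 0.00010366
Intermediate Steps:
b(P) = -7/4 + P*(4 + P)
1/((36 - 29)² + b(96)) = 1/((36 - 29)² + (-7/4 + 96² + 4*96)) = 1/(7² + (-7/4 + 9216 + 384)) = 1/(49 + 38393/4) = 1/(38589/4) = 4/38589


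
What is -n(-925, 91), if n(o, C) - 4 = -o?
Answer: -929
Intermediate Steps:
n(o, C) = 4 - o
-n(-925, 91) = -(4 - 1*(-925)) = -(4 + 925) = -1*929 = -929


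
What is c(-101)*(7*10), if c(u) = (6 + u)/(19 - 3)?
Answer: -3325/8 ≈ -415.63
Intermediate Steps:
c(u) = 3/8 + u/16 (c(u) = (6 + u)/16 = (6 + u)*(1/16) = 3/8 + u/16)
c(-101)*(7*10) = (3/8 + (1/16)*(-101))*(7*10) = (3/8 - 101/16)*70 = -95/16*70 = -3325/8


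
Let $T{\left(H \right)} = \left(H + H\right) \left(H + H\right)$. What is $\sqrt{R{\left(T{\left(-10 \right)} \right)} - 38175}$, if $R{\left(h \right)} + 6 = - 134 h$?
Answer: $i \sqrt{91781} \approx 302.95 i$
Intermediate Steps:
$T{\left(H \right)} = 4 H^{2}$ ($T{\left(H \right)} = 2 H 2 H = 4 H^{2}$)
$R{\left(h \right)} = -6 - 134 h$
$\sqrt{R{\left(T{\left(-10 \right)} \right)} - 38175} = \sqrt{\left(-6 - 134 \cdot 4 \left(-10\right)^{2}\right) - 38175} = \sqrt{\left(-6 - 134 \cdot 4 \cdot 100\right) - 38175} = \sqrt{\left(-6 - 53600\right) - 38175} = \sqrt{-53606 - 38175} = \sqrt{-91781} = i \sqrt{91781}$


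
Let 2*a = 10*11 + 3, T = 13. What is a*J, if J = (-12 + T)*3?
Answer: 339/2 ≈ 169.50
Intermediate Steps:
a = 113/2 (a = (10*11 + 3)/2 = (110 + 3)/2 = (½)*113 = 113/2 ≈ 56.500)
J = 3 (J = (-12 + 13)*3 = 1*3 = 3)
a*J = (113/2)*3 = 339/2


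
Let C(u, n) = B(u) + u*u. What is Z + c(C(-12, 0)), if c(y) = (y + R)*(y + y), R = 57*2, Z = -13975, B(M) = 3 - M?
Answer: 72839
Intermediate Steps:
C(u, n) = 3 + u² - u (C(u, n) = (3 - u) + u*u = (3 - u) + u² = 3 + u² - u)
R = 114
c(y) = 2*y*(114 + y) (c(y) = (y + 114)*(y + y) = (114 + y)*(2*y) = 2*y*(114 + y))
Z + c(C(-12, 0)) = -13975 + 2*(3 + (-12)² - 1*(-12))*(114 + (3 + (-12)² - 1*(-12))) = -13975 + 2*(3 + 144 + 12)*(114 + (3 + 144 + 12)) = -13975 + 2*159*(114 + 159) = -13975 + 2*159*273 = -13975 + 86814 = 72839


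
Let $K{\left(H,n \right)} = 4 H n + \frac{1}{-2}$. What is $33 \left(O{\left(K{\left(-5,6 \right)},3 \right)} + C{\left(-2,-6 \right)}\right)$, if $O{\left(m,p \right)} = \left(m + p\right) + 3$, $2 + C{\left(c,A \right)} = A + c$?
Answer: $- \frac{8217}{2} \approx -4108.5$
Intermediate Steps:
$K{\left(H,n \right)} = - \frac{1}{2} + 4 H n$ ($K{\left(H,n \right)} = 4 H n - \frac{1}{2} = - \frac{1}{2} + 4 H n$)
$C{\left(c,A \right)} = -2 + A + c$ ($C{\left(c,A \right)} = -2 + \left(A + c\right) = -2 + A + c$)
$O{\left(m,p \right)} = 3 + m + p$
$33 \left(O{\left(K{\left(-5,6 \right)},3 \right)} + C{\left(-2,-6 \right)}\right) = 33 \left(\left(3 + \left(- \frac{1}{2} + 4 \left(-5\right) 6\right) + 3\right) - 10\right) = 33 \left(\left(3 - \frac{241}{2} + 3\right) - 10\right) = 33 \left(- \frac{229}{2} - 10\right) = 33 \left(- \frac{249}{2}\right) = - \frac{8217}{2}$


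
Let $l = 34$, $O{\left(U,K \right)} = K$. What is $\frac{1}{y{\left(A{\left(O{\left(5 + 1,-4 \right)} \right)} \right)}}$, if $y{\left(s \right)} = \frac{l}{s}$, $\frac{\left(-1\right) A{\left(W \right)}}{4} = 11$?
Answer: $- \frac{22}{17} \approx -1.2941$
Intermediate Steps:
$A{\left(W \right)} = -44$ ($A{\left(W \right)} = \left(-4\right) 11 = -44$)
$y{\left(s \right)} = \frac{34}{s}$
$\frac{1}{y{\left(A{\left(O{\left(5 + 1,-4 \right)} \right)} \right)}} = \frac{1}{34 \frac{1}{-44}} = \frac{1}{34 \left(- \frac{1}{44}\right)} = \frac{1}{- \frac{17}{22}} = - \frac{22}{17}$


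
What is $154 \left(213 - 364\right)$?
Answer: $-23254$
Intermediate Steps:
$154 \left(213 - 364\right) = 154 \left(-151\right) = -23254$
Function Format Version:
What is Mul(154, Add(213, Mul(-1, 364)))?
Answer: -23254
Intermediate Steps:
Mul(154, Add(213, Mul(-1, 364))) = Mul(154, Add(213, -364)) = Mul(154, -151) = -23254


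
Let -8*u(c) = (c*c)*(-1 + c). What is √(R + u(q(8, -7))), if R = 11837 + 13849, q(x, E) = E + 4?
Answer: 3*√11418/2 ≈ 160.28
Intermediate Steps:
q(x, E) = 4 + E
u(c) = -c²*(-1 + c)/8 (u(c) = -c*c*(-1 + c)/8 = -c²*(-1 + c)/8)
R = 25686
√(R + u(q(8, -7))) = √(25686 + (4 - 7)²*(1 - (4 - 7))/8) = √(25686 + (⅛)*(-3)²*(1 - 1*(-3))) = √(25686 + (⅛)*9*(1 + 3)) = √(25686 + (⅛)*9*4) = √(25686 + 9/2) = √(51381/2) = 3*√11418/2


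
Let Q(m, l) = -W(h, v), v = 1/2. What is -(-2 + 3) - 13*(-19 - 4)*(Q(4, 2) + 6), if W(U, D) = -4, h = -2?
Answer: 2989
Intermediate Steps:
v = ½ ≈ 0.50000
Q(m, l) = 4 (Q(m, l) = -1*(-4) = 4)
-(-2 + 3) - 13*(-19 - 4)*(Q(4, 2) + 6) = -(-2 + 3) - 13*(-19 - 4)*(4 + 6) = -1*1 - (-299)*10 = -1 - 13*(-230) = -1 + 2990 = 2989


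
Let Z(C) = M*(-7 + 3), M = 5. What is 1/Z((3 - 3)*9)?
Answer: -1/20 ≈ -0.050000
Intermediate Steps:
Z(C) = -20 (Z(C) = 5*(-7 + 3) = 5*(-4) = -20)
1/Z((3 - 3)*9) = 1/(-20) = -1/20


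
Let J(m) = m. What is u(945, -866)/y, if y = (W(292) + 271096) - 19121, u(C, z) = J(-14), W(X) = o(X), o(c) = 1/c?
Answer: -4088/73576701 ≈ -5.5561e-5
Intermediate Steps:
W(X) = 1/X
u(C, z) = -14
y = 73576701/292 (y = (1/292 + 271096) - 19121 = 79160033/292 - 19121 = 73576701/292 ≈ 2.5198e+5)
u(945, -866)/y = -14/73576701/292 = -14*292/73576701 = -4088/73576701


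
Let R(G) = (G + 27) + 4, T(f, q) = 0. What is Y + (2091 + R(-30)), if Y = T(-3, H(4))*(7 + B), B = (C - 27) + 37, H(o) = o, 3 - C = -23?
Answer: 2092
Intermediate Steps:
C = 26 (C = 3 - 1*(-23) = 3 + 23 = 26)
B = 36 (B = (26 - 27) + 37 = -1 + 37 = 36)
R(G) = 31 + G (R(G) = (27 + G) + 4 = 31 + G)
Y = 0 (Y = 0*(7 + 36) = 0*43 = 0)
Y + (2091 + R(-30)) = 0 + (2091 + (31 - 30)) = 0 + (2091 + 1) = 0 + 2092 = 2092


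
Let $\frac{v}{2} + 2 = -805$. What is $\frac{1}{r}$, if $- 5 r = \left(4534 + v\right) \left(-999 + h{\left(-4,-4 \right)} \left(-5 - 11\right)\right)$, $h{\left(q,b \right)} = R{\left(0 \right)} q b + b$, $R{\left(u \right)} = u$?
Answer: $\frac{1}{546040} \approx 1.8314 \cdot 10^{-6}$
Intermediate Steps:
$v = -1614$ ($v = -4 + 2 \left(-805\right) = -4 - 1610 = -1614$)
$h{\left(q,b \right)} = b$ ($h{\left(q,b \right)} = 0 q b + b = 0 b + b = 0 + b = b$)
$r = 546040$ ($r = - \frac{\left(4534 - 1614\right) \left(-999 - 4 \left(-5 - 11\right)\right)}{5} = - \frac{2920 \left(-999 - -64\right)}{5} = - \frac{2920 \left(-999 + 64\right)}{5} = - \frac{2920 \left(-935\right)}{5} = \left(- \frac{1}{5}\right) \left(-2730200\right) = 546040$)
$\frac{1}{r} = \frac{1}{546040}$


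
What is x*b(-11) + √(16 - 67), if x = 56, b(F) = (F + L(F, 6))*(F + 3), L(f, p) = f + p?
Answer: 7168 + I*√51 ≈ 7168.0 + 7.1414*I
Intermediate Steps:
b(F) = (3 + F)*(6 + 2*F) (b(F) = (F + (F + 6))*(F + 3) = (F + (6 + F))*(3 + F) = (6 + 2*F)*(3 + F) = (3 + F)*(6 + 2*F))
x*b(-11) + √(16 - 67) = 56*(18 + 2*(-11)² + 12*(-11)) + √(16 - 67) = 56*(18 + 2*121 - 132) + √(-51) = 56*(18 + 242 - 132) + I*√51 = 56*128 + I*√51 = 7168 + I*√51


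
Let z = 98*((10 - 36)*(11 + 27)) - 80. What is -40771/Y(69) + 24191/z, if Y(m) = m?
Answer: -3952542163/6686376 ≈ -591.13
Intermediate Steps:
z = -96904 (z = 98*(-26*38) - 80 = 98*(-988) - 80 = -96824 - 80 = -96904)
-40771/Y(69) + 24191/z = -40771/69 + 24191/(-96904) = -40771*1/69 + 24191*(-1/96904) = -40771/69 - 24191/96904 = -3952542163/6686376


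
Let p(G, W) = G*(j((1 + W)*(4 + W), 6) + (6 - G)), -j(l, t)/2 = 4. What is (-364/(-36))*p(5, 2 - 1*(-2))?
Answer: -3185/9 ≈ -353.89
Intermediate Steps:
j(l, t) = -8 (j(l, t) = -2*4 = -8)
p(G, W) = G*(-2 - G) (p(G, W) = G*(-8 + (6 - G)) = G*(-2 - G))
(-364/(-36))*p(5, 2 - 1*(-2)) = (-364/(-36))*(-1*5*(2 + 5)) = (-364*(-1)/36)*(-1*5*7) = -13*(-7/9)*(-35) = (91/9)*(-35) = -3185/9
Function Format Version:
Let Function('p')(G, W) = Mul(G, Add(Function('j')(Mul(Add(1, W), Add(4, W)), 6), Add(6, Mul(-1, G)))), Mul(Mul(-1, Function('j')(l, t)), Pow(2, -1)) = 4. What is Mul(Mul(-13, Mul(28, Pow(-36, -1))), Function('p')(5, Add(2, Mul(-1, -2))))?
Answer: Rational(-3185, 9) ≈ -353.89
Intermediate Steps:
Function('j')(l, t) = -8 (Function('j')(l, t) = Mul(-2, 4) = -8)
Function('p')(G, W) = Mul(G, Add(-2, Mul(-1, G))) (Function('p')(G, W) = Mul(G, Add(-8, Add(6, Mul(-1, G)))) = Mul(G, Add(-2, Mul(-1, G))))
Mul(Mul(-13, Mul(28, Pow(-36, -1))), Function('p')(5, Add(2, Mul(-1, -2)))) = Mul(Mul(-13, Mul(28, Pow(-36, -1))), Mul(-1, 5, Add(2, 5))) = Mul(Mul(-13, Mul(28, Rational(-1, 36))), Mul(-1, 5, 7)) = Mul(Mul(-13, Rational(-7, 9)), -35) = Mul(Rational(91, 9), -35) = Rational(-3185, 9)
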